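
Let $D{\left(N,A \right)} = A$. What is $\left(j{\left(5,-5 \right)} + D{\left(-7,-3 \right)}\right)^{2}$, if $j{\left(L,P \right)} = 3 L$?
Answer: $144$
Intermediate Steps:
$\left(j{\left(5,-5 \right)} + D{\left(-7,-3 \right)}\right)^{2} = \left(3 \cdot 5 - 3\right)^{2} = \left(15 - 3\right)^{2} = 12^{2} = 144$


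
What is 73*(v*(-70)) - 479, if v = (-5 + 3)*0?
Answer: -479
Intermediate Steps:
v = 0 (v = -2*0 = 0)
73*(v*(-70)) - 479 = 73*(0*(-70)) - 479 = 73*0 - 479 = 0 - 479 = -479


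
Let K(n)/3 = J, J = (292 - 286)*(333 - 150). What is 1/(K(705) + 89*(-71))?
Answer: -1/3025 ≈ -0.00033058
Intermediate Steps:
J = 1098 (J = 6*183 = 1098)
K(n) = 3294 (K(n) = 3*1098 = 3294)
1/(K(705) + 89*(-71)) = 1/(3294 + 89*(-71)) = 1/(3294 - 6319) = 1/(-3025) = -1/3025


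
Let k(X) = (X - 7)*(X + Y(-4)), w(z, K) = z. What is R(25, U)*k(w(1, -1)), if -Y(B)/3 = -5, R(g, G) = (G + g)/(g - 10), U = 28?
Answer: -1696/5 ≈ -339.20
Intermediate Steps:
R(g, G) = (G + g)/(-10 + g)
Y(B) = 15 (Y(B) = -3*(-5) = 15)
k(X) = (-7 + X)*(15 + X) (k(X) = (X - 7)*(X + 15) = (-7 + X)*(15 + X))
R(25, U)*k(w(1, -1)) = ((28 + 25)/(-10 + 25))*(-105 + 1**2 + 8*1) = (53/15)*(-105 + 1 + 8) = ((1/15)*53)*(-96) = (53/15)*(-96) = -1696/5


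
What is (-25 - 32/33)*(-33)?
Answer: 857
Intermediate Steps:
(-25 - 32/33)*(-33) = -857/33*(-33) = 857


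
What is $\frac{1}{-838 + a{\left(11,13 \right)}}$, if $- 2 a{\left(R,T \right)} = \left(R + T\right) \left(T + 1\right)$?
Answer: $- \frac{1}{1006} \approx -0.00099404$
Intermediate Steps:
$a{\left(R,T \right)} = - \frac{\left(1 + T\right) \left(R + T\right)}{2}$ ($a{\left(R,T \right)} = - \frac{\left(R + T\right) \left(T + 1\right)}{2} = - \frac{\left(R + T\right) \left(1 + T\right)}{2} = - \frac{\left(1 + T\right) \left(R + T\right)}{2}$)
$\frac{1}{-838 + a{\left(11,13 \right)}} = \frac{1}{-838 - \left(12 + \frac{143}{2} + \frac{169}{2}\right)} = \frac{1}{-838 - 168} = \frac{1}{-1006} = - \frac{1}{1006}$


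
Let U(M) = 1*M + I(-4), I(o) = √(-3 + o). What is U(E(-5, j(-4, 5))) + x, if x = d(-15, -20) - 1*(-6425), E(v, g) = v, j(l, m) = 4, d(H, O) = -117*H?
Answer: 8175 + I*√7 ≈ 8175.0 + 2.6458*I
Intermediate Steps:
x = 8180 (x = -117*(-15) - 1*(-6425) = 1755 + 6425 = 8180)
U(M) = M + I*√7 (U(M) = 1*M + √(-3 - 4) = M + √(-7) = M + I*√7)
U(E(-5, j(-4, 5))) + x = (-5 + I*√7) + 8180 = 8175 + I*√7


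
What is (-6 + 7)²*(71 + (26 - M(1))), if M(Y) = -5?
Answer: 102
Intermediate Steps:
(-6 + 7)²*(71 + (26 - M(1))) = (-6 + 7)²*(71 + (26 - 1*(-5))) = 1²*(71 + (26 + 5)) = 1*(71 + 31) = 1*102 = 102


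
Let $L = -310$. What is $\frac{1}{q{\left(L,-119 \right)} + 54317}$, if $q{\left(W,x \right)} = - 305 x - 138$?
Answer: $\frac{1}{90474} \approx 1.1053 \cdot 10^{-5}$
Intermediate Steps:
$q{\left(W,x \right)} = -138 - 305 x$
$\frac{1}{q{\left(L,-119 \right)} + 54317} = \frac{1}{\left(-138 - -36295\right) + 54317} = \frac{1}{\left(-138 + 36295\right) + 54317} = \frac{1}{36157 + 54317} = \frac{1}{90474}$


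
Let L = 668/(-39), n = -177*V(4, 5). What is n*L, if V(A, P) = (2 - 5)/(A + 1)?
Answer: -118236/65 ≈ -1819.0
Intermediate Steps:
V(A, P) = -3/(1 + A)
n = 531/5 (n = -(-531)/(1 + 4) = -(-531)/5 = -177*(-⅗) = 531/5 ≈ 106.20)
L = -668/39 (L = 668*(-1/39) = -668/39 ≈ -17.128)
n*L = (531/5)*(-668/39) = -118236/65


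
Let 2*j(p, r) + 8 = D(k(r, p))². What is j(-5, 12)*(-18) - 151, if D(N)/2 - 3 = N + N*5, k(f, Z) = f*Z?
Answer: -4588243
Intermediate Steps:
k(f, Z) = Z*f
D(N) = 6 + 12*N (D(N) = 6 + 2*(N + N*5) = 6 + 2*(N + 5*N) = 6 + 2*(6*N) = 6 + 12*N)
j(p, r) = -4 + (6 + 12*p*r)²/2 (j(p, r) = -4 + (6 + 12*(p*r))²/2 = -4 + (6 + 12*p*r)²/2)
j(-5, 12)*(-18) - 151 = (-4 + 18*(1 + 2*(-5)*12)²)*(-18) - 151 = (-4 + 18*(1 - 120)²)*(-18) - 151 = (-4 + 18*(-119)²)*(-18) - 151 = (-4 + 18*14161)*(-18) - 151 = (-4 + 254898)*(-18) - 151 = 254894*(-18) - 151 = -4588092 - 151 = -4588243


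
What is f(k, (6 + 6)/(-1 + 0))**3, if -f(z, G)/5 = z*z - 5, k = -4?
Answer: -166375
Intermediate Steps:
f(z, G) = 25 - 5*z**2 (f(z, G) = -5*(z*z - 5) = -5*(z**2 - 5) = -5*(-5 + z**2) = 25 - 5*z**2)
f(k, (6 + 6)/(-1 + 0))**3 = (25 - 5*(-4)**2)**3 = (25 - 5*16)**3 = (25 - 80)**3 = (-55)**3 = -166375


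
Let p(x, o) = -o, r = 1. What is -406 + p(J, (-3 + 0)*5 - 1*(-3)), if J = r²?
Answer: -394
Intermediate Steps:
J = 1 (J = 1² = 1)
-406 + p(J, (-3 + 0)*5 - 1*(-3)) = -406 - ((-3 + 0)*5 - 1*(-3)) = -406 - (-3*5 + 3) = -406 - (-15 + 3) = -406 - 1*(-12) = -406 + 12 = -394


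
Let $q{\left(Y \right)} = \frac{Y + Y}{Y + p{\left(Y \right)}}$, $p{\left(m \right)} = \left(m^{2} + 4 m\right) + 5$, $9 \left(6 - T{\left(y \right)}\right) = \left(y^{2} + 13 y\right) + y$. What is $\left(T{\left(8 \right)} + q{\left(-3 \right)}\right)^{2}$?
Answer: $\frac{4624}{81} \approx 57.086$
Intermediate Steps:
$T{\left(y \right)} = 6 - \frac{14 y}{9} - \frac{y^{2}}{9}$ ($T{\left(y \right)} = 6 - \frac{\left(y^{2} + 13 y\right) + y}{9} = 6 - \frac{y^{2} + 14 y}{9} = 6 - \left(\frac{y^{2}}{9} + \frac{14 y}{9}\right) = 6 - \frac{14 y}{9} - \frac{y^{2}}{9}$)
$p{\left(m \right)} = 5 + m^{2} + 4 m$
$q{\left(Y \right)} = \frac{2 Y}{5 + Y^{2} + 5 Y}$ ($q{\left(Y \right)} = \frac{Y + Y}{Y + \left(5 + Y^{2} + 4 Y\right)} = \frac{2 Y}{5 + Y^{2} + 5 Y}$)
$\left(T{\left(8 \right)} + q{\left(-3 \right)}\right)^{2} = \left(\left(6 - \frac{112}{9} - \frac{8^{2}}{9}\right) + 2 \left(-3\right) \frac{1}{5 + \left(-3\right)^{2} + 5 \left(-3\right)}\right)^{2} = \left(\left(6 - \frac{112}{9} - \frac{64}{9}\right) + 2 \left(-3\right) \frac{1}{5 + 9 - 15}\right)^{2} = \left(\left(6 - \frac{112}{9} - \frac{64}{9}\right) + 2 \left(-3\right) \frac{1}{-1}\right)^{2} = \left(- \frac{122}{9} + 2 \left(-3\right) \left(-1\right)\right)^{2} = \left(- \frac{122}{9} + 6\right)^{2} = \left(- \frac{68}{9}\right)^{2} = \frac{4624}{81}$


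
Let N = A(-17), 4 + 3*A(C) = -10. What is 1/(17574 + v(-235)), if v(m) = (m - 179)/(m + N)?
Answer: 719/12636948 ≈ 5.6897e-5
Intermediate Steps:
A(C) = -14/3 (A(C) = -4/3 + (1/3)*(-10) = -4/3 - 10/3 = -14/3)
N = -14/3 ≈ -4.6667
v(m) = (-179 + m)/(-14/3 + m) (v(m) = (m - 179)/(m - 14/3) = (-179 + m)/(-14/3 + m))
1/(17574 + v(-235)) = 1/(17574 + 3*(-179 - 235)/(-14 + 3*(-235))) = 1/(17574 + 3*(-414)/(-14 - 705)) = 1/(17574 + 3*(-414)/(-719)) = 1/(17574 + 3*(-1/719)*(-414)) = 1/(17574 + 1242/719) = 1/(12636948/719) = 719/12636948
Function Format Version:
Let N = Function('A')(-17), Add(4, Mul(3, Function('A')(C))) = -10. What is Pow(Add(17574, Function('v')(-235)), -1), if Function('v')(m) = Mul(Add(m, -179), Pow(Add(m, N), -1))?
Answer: Rational(719, 12636948) ≈ 5.6897e-5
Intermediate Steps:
Function('A')(C) = Rational(-14, 3) (Function('A')(C) = Add(Rational(-4, 3), Mul(Rational(1, 3), -10)) = Add(Rational(-4, 3), Rational(-10, 3)) = Rational(-14, 3))
N = Rational(-14, 3) ≈ -4.6667
Function('v')(m) = Mul(Pow(Add(Rational(-14, 3), m), -1), Add(-179, m)) (Function('v')(m) = Mul(Add(m, -179), Pow(Add(m, Rational(-14, 3)), -1)) = Mul(Add(-179, m), Pow(Add(Rational(-14, 3), m), -1)) = Mul(Pow(Add(Rational(-14, 3), m), -1), Add(-179, m)))
Pow(Add(17574, Function('v')(-235)), -1) = Pow(Add(17574, Mul(3, Pow(Add(-14, Mul(3, -235)), -1), Add(-179, -235))), -1) = Pow(Add(17574, Mul(3, Pow(Add(-14, -705), -1), -414)), -1) = Pow(Add(17574, Mul(3, Pow(-719, -1), -414)), -1) = Pow(Add(17574, Mul(3, Rational(-1, 719), -414)), -1) = Pow(Add(17574, Rational(1242, 719)), -1) = Pow(Rational(12636948, 719), -1) = Rational(719, 12636948)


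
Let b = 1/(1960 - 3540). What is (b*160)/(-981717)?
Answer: 8/77555643 ≈ 1.0315e-7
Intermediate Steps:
b = -1/1580 (b = 1/(-1580) = -1/1580 ≈ -0.00063291)
(b*160)/(-981717) = -1/1580*160/(-981717) = -8/79*(-1/981717) = 8/77555643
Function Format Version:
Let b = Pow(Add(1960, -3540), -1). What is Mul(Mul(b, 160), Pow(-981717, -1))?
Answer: Rational(8, 77555643) ≈ 1.0315e-7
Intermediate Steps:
b = Rational(-1, 1580) (b = Pow(-1580, -1) = Rational(-1, 1580) ≈ -0.00063291)
Mul(Mul(b, 160), Pow(-981717, -1)) = Mul(Mul(Rational(-1, 1580), 160), Pow(-981717, -1)) = Mul(Rational(-8, 79), Rational(-1, 981717)) = Rational(8, 77555643)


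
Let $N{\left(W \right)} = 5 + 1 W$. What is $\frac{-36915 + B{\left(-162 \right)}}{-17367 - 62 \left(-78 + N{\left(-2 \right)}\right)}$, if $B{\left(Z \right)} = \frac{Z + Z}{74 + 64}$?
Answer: $\frac{283033}{97497} \approx 2.903$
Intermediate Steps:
$N{\left(W \right)} = 5 + W$
$B{\left(Z \right)} = \frac{Z}{69}$ ($B{\left(Z \right)} = \frac{2 Z}{138} = 2 Z \frac{1}{138} = \frac{Z}{69}$)
$\frac{-36915 + B{\left(-162 \right)}}{-17367 - 62 \left(-78 + N{\left(-2 \right)}\right)} = \frac{-36915 + \frac{1}{69} \left(-162\right)}{-17367 - 62 \left(-78 + \left(5 - 2\right)\right)} = \frac{-36915 - \frac{54}{23}}{-17367 - 62 \left(-78 + 3\right)} = - \frac{849099}{23 \left(-17367 - -4650\right)} = - \frac{849099}{23 \left(-17367 + 4650\right)} = - \frac{849099}{23 \left(-12717\right)} = \left(- \frac{849099}{23}\right) \left(- \frac{1}{12717}\right) = \frac{283033}{97497}$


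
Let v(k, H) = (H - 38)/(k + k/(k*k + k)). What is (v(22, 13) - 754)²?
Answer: 146576419609/257049 ≈ 5.7023e+5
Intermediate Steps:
v(k, H) = (-38 + H)/(k + k/(k + k²)) (v(k, H) = (-38 + H)/(k + k/(k² + k)) = (-38 + H)/(k + k/(k + k²)))
(v(22, 13) - 754)² = ((-38 + 13 - 38*22 + 13*22)/(1 + 22 + 22²) - 754)² = ((-38 + 13 - 836 + 286)/(1 + 22 + 484) - 754)² = (-575/507 - 754)² = (-382853/507)² = 146576419609/257049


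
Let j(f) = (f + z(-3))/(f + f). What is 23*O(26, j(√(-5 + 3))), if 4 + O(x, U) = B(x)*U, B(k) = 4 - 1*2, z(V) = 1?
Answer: -69 - 23*I*√2/2 ≈ -69.0 - 16.263*I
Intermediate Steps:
j(f) = (1 + f)/(2*f) (j(f) = (f + 1)/(f + f) = (1 + f)/((2*f)) = (1 + f)*(1/(2*f)) = (1 + f)/(2*f))
B(k) = 2 (B(k) = 4 - 2 = 2)
O(x, U) = -4 + 2*U
23*O(26, j(√(-5 + 3))) = 23*(-4 + 2*((1 + √(-5 + 3))/(2*(√(-5 + 3))))) = 23*(-4 + 2*((1 + √(-2))/(2*(√(-2))))) = 23*(-4 + 2*((1 + I*√2)/(2*((I*√2))))) = 23*(-4 + 2*((-I*√2/2)*(1 + I*√2)/2)) = 23*(-4 + 2*(-I*√2*(1 + I*√2)/4)) = 23*(-4 - I*√2*(1 + I*√2)/2) = -92 - 23*I*√2*(1 + I*√2)/2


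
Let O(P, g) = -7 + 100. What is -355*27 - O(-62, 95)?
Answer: -9678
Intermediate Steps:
O(P, g) = 93
-355*27 - O(-62, 95) = -355*27 - 1*93 = -9585 - 93 = -9678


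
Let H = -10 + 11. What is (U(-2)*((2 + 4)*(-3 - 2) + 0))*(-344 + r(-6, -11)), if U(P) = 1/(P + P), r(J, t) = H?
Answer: -5145/2 ≈ -2572.5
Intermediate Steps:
H = 1
r(J, t) = 1
U(P) = 1/(2*P)
(U(-2)*((2 + 4)*(-3 - 2) + 0))*(-344 + r(-6, -11)) = (((1/2)/(-2))*((2 + 4)*(-3 - 2) + 0))*(-344 + 1) = (((1/2)*(-1/2))*(6*(-5) + 0))*(-343) = -(-30 + 0)/4*(-343) = -1/4*(-30)*(-343) = (15/2)*(-343) = -5145/2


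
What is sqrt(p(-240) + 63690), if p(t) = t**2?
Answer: sqrt(121290) ≈ 348.27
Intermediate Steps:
sqrt(p(-240) + 63690) = sqrt((-240)**2 + 63690) = sqrt(57600 + 63690) = sqrt(121290)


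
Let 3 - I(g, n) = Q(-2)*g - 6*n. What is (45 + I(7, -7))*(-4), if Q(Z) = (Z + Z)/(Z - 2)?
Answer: 4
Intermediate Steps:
Q(Z) = 2*Z/(-2 + Z) (Q(Z) = (2*Z)/(-2 + Z) = 2*Z/(-2 + Z))
I(g, n) = 3 - g + 6*n (I(g, n) = 3 - ((2*(-2)/(-2 - 2))*g - 6*n) = 3 - ((2*(-2)/(-4))*g - 6*n) = 3 - ((2*(-2)*(-¼))*g - 6*n) = 3 - (1*g - 6*n) = 3 - (g - 6*n) = 3 + (-g + 6*n) = 3 - g + 6*n)
(45 + I(7, -7))*(-4) = (45 + (3 - 1*7 + 6*(-7)))*(-4) = (45 + (3 - 7 - 42))*(-4) = (45 - 46)*(-4) = -1*(-4) = 4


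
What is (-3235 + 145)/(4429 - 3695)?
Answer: -1545/367 ≈ -4.2098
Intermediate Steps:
(-3235 + 145)/(4429 - 3695) = -3090/734 = -3090*1/734 = -1545/367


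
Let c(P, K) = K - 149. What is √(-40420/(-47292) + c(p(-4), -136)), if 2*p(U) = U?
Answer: 5*I*√1588751094/11823 ≈ 16.857*I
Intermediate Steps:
p(U) = U/2
c(P, K) = -149 + K
√(-40420/(-47292) + c(p(-4), -136)) = √(-40420/(-47292) + (-149 - 136)) = √(-40420*(-1/47292) - 285) = √(10105/11823 - 285) = √(-3359450/11823) = 5*I*√1588751094/11823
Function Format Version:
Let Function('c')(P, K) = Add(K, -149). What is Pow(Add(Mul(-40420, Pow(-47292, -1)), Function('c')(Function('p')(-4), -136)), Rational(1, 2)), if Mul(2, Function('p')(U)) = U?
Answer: Mul(Rational(5, 11823), I, Pow(1588751094, Rational(1, 2))) ≈ Mul(16.857, I)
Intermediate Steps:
Function('p')(U) = Mul(Rational(1, 2), U)
Function('c')(P, K) = Add(-149, K)
Pow(Add(Mul(-40420, Pow(-47292, -1)), Function('c')(Function('p')(-4), -136)), Rational(1, 2)) = Pow(Add(Mul(-40420, Pow(-47292, -1)), Add(-149, -136)), Rational(1, 2)) = Pow(Add(Mul(-40420, Rational(-1, 47292)), -285), Rational(1, 2)) = Pow(Add(Rational(10105, 11823), -285), Rational(1, 2)) = Pow(Rational(-3359450, 11823), Rational(1, 2)) = Mul(Rational(5, 11823), I, Pow(1588751094, Rational(1, 2)))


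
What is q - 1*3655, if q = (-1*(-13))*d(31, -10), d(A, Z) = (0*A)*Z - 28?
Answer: -4019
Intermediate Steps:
d(A, Z) = -28 (d(A, Z) = 0*Z - 28 = 0 - 28 = -28)
q = -364 (q = -1*(-13)*(-28) = 13*(-28) = -364)
q - 1*3655 = -364 - 1*3655 = -364 - 3655 = -4019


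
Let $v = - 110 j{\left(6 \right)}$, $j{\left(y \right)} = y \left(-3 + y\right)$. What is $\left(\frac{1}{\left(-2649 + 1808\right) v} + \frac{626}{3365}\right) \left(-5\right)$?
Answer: $- \frac{208481209}{224133228} \approx -0.93017$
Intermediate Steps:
$v = -1980$ ($v = - 110 \cdot 6 \left(-3 + 6\right) = - 110 \cdot 6 \cdot 3 = \left(-110\right) 18 = -1980$)
$\left(\frac{1}{\left(-2649 + 1808\right) v} + \frac{626}{3365}\right) \left(-5\right) = \left(\frac{1}{\left(-2649 + 1808\right) \left(-1980\right)} + \frac{626}{3365}\right) \left(-5\right) = \left(\frac{1}{-841} \left(- \frac{1}{1980}\right) + 626 \cdot \frac{1}{3365}\right) \left(-5\right) = \left(\left(- \frac{1}{841}\right) \left(- \frac{1}{1980}\right) + \frac{626}{3365}\right) \left(-5\right) = \left(\frac{1}{1665180} + \frac{626}{3365}\right) \left(-5\right) = \frac{208481209}{1120666140} \left(-5\right) = - \frac{208481209}{224133228}$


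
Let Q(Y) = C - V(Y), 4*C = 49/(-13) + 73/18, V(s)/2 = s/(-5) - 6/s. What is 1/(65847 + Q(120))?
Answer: 4680/308389403 ≈ 1.5176e-5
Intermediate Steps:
V(s) = -12/s - 2*s/5 (V(s) = 2*(s/(-5) - 6/s) = 2*(s*(-⅕) - 6/s) = 2*(-s/5 - 6/s) = 2*(-6/s - s/5) = -12/s - 2*s/5)
C = 67/936 (C = (49/(-13) + 73/18)/4 = (49*(-1/13) + 73*(1/18))/4 = (-49/13 + 73/18)/4 = (¼)*(67/234) = 67/936 ≈ 0.071581)
Q(Y) = 67/936 + 12/Y + 2*Y/5 (Q(Y) = 67/936 - (-12/Y - 2*Y/5) = 67/936 + (12/Y + 2*Y/5) = 67/936 + 12/Y + 2*Y/5)
1/(65847 + Q(120)) = 1/(65847 + (1/4680)*(56160 + 120*(335 + 1872*120))/120) = 1/(65847 + (1/4680)*(1/120)*(56160 + 120*(335 + 224640))) = 1/(65847 + (1/4680)*(1/120)*(56160 + 120*224975)) = 1/(65847 + (1/4680)*(1/120)*(56160 + 26997000)) = 1/(65847 + (1/4680)*(1/120)*27053160) = 1/(65847 + 225443/4680) = 1/(308389403/4680) = 4680/308389403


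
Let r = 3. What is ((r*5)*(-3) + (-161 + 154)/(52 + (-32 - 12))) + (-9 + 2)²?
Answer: 25/8 ≈ 3.1250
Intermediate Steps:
((r*5)*(-3) + (-161 + 154)/(52 + (-32 - 12))) + (-9 + 2)² = ((3*5)*(-3) + (-161 + 154)/(52 + (-32 - 12))) + (-9 + 2)² = (15*(-3) - 7/(52 - 44)) + (-7)² = (-45 - 7/8) + 49 = -367/8 + 49 = 25/8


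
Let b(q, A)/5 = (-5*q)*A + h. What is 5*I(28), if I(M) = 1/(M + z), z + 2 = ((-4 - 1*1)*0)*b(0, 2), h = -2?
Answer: 5/26 ≈ 0.19231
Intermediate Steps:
b(q, A) = -10 - 25*A*q (b(q, A) = 5*((-5*q)*A - 2) = 5*(-5*A*q - 2) = 5*(-2 - 5*A*q) = -10 - 25*A*q)
z = -2 (z = -2 + ((-4 - 1*1)*0)*(-10 - 25*2*0) = -2 + ((-4 - 1)*0)*(-10 + 0) = -2 - 5*0*(-10) = -2 + 0*(-10) = -2 + 0 = -2)
I(M) = 1/(-2 + M) (I(M) = 1/(M - 2) = 1/(-2 + M))
5*I(28) = 5/(-2 + 28) = 5/26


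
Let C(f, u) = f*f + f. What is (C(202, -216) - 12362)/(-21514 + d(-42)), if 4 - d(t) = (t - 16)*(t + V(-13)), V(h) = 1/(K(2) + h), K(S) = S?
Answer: -78771/65866 ≈ -1.1959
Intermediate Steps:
C(f, u) = f + f² (C(f, u) = f² + f = f + f²)
V(h) = 1/(2 + h)
d(t) = 4 - (-16 + t)*(-1/11 + t) (d(t) = 4 - (t - 16)*(t + 1/(2 - 13)) = 4 - (-16 + t)*(t + 1/(-11)) = 4 - (-16 + t)*(t - 1/11) = 4 - (-16 + t)*(-1/11 + t))
(C(202, -216) - 12362)/(-21514 + d(-42)) = (202*(1 + 202) - 12362)/(-21514 + (28/11 - 1*(-42)² + (177/11)*(-42))) = (202*203 - 12362)/(-21514 + (28/11 - 1*1764 - 7434/11)) = (41006 - 12362)/(-21514 + (28/11 - 1764 - 7434/11)) = 28644/(-21514 - 26810/11) = 28644/(-263464/11) = 28644*(-11/263464) = -78771/65866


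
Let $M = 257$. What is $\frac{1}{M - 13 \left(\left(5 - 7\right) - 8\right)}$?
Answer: $\frac{1}{387} \approx 0.002584$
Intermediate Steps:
$\frac{1}{M - 13 \left(\left(5 - 7\right) - 8\right)} = \frac{1}{257 - 13 \left(\left(5 - 7\right) - 8\right)} = \frac{1}{257 - 13 \left(-2 - 8\right)} = \frac{1}{257 - -130} = \frac{1}{257 + 130} = \frac{1}{387}$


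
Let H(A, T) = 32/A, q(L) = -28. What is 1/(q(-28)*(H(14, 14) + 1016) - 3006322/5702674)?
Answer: -2851337/81298823705 ≈ -3.5072e-5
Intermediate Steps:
1/(q(-28)*(H(14, 14) + 1016) - 3006322/5702674) = 1/(-28*(32/14 + 1016) - 3006322/5702674) = 1/(-28*(32*(1/14) + 1016) - 3006322*1/5702674) = 1/(-28*(16/7 + 1016) - 1503161/2851337) = 1/(-28*7128/7 - 1503161/2851337) = 1/(-28512 - 1503161/2851337) = 1/(-81298823705/2851337) = -2851337/81298823705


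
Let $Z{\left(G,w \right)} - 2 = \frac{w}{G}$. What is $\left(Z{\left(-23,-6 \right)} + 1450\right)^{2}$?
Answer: $\frac{1115693604}{529} \approx 2.1091 \cdot 10^{6}$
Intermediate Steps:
$Z{\left(G,w \right)} = 2 + \frac{w}{G}$
$\left(Z{\left(-23,-6 \right)} + 1450\right)^{2} = \left(\left(2 - \frac{6}{-23}\right) + 1450\right)^{2} = \left(\left(2 - - \frac{6}{23}\right) + 1450\right)^{2} = \left(\left(2 + \frac{6}{23}\right) + 1450\right)^{2} = \left(\frac{52}{23} + 1450\right)^{2} = \left(\frac{33402}{23}\right)^{2} = \frac{1115693604}{529}$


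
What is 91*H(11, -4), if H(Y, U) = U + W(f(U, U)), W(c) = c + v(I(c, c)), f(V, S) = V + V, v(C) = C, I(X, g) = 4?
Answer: -728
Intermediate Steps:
f(V, S) = 2*V
W(c) = 4 + c (W(c) = c + 4 = 4 + c)
H(Y, U) = 4 + 3*U (H(Y, U) = U + (4 + 2*U) = 4 + 3*U)
91*H(11, -4) = 91*(4 + 3*(-4)) = 91*(4 - 12) = 91*(-8) = -728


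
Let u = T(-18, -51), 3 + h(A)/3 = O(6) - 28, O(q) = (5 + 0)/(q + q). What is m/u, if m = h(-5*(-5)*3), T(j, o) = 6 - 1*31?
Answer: 367/100 ≈ 3.6700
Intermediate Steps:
T(j, o) = -25 (T(j, o) = 6 - 31 = -25)
O(q) = 5/(2*q) (O(q) = 5/((2*q)) = 5*(1/(2*q)) = 5/(2*q))
h(A) = -367/4 (h(A) = -9 + 3*((5/2)/6 - 28) = -9 + 3*((5/2)*(⅙) - 28) = -9 + 3*(5/12 - 28) = -9 + 3*(-331/12) = -9 - 331/4 = -367/4)
u = -25
m = -367/4 ≈ -91.750
m/u = -367/4/(-25) = -367/4*(-1/25) = 367/100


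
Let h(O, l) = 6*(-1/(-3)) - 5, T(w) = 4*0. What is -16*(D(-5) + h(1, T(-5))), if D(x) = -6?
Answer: 144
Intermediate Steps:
T(w) = 0
h(O, l) = -3 (h(O, l) = 6*(-1*(-⅓)) - 5 = 6*(⅓) - 5 = 2 - 5 = -3)
-16*(D(-5) + h(1, T(-5))) = -16*(-6 - 3) = -16*(-9) = 144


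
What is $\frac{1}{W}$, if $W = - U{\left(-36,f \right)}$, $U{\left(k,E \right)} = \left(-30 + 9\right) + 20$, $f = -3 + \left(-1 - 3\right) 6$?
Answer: $1$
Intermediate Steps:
$f = -27$ ($f = -3 + \left(-1 - 3\right) 6 = -3 - 24 = -27$)
$U{\left(k,E \right)} = -1$ ($U{\left(k,E \right)} = -21 + 20 = -1$)
$W = 1$ ($W = \left(-1\right) \left(-1\right) = 1$)
$\frac{1}{W} = 1^{-1} = 1$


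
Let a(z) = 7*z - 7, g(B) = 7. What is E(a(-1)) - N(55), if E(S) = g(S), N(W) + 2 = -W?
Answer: 64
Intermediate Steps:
N(W) = -2 - W
a(z) = -7 + 7*z
E(S) = 7
E(a(-1)) - N(55) = 7 - (-2 - 1*55) = 7 - (-2 - 55) = 7 - 1*(-57) = 7 + 57 = 64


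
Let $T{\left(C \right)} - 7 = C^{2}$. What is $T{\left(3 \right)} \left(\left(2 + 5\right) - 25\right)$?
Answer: $-288$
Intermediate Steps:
$T{\left(C \right)} = 7 + C^{2}$
$T{\left(3 \right)} \left(\left(2 + 5\right) - 25\right) = \left(7 + 3^{2}\right) \left(\left(2 + 5\right) - 25\right) = \left(7 + 9\right) \left(7 - 25\right) = 16 \left(-18\right) = -288$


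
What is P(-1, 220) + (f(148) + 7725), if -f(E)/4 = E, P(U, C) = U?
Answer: 7132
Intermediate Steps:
f(E) = -4*E
P(-1, 220) + (f(148) + 7725) = -1 + (-4*148 + 7725) = -1 + (-592 + 7725) = -1 + 7133 = 7132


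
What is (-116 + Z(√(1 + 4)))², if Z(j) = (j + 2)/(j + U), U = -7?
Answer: 13122767/968 + 46107*√5/968 ≈ 13663.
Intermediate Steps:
Z(j) = (2 + j)/(-7 + j) (Z(j) = (j + 2)/(j - 7) = (2 + j)/(-7 + j))
(-116 + Z(√(1 + 4)))² = (-116 + (2 + √(1 + 4))/(-7 + √(1 + 4)))² = (-116 + (2 + √5)/(-7 + √5))²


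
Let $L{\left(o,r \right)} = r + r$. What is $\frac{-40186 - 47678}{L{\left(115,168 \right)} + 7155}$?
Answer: $- \frac{29288}{2497} \approx -11.729$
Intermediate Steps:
$L{\left(o,r \right)} = 2 r$
$\frac{-40186 - 47678}{L{\left(115,168 \right)} + 7155} = \frac{-40186 - 47678}{2 \cdot 168 + 7155} = - \frac{87864}{336 + 7155} = - \frac{87864}{7491} = \left(-87864\right) \frac{1}{7491} = - \frac{29288}{2497}$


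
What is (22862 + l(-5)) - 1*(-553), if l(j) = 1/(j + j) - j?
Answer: 234199/10 ≈ 23420.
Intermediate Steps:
l(j) = 1/(2*j) - j
(22862 + l(-5)) - 1*(-553) = (22862 + ((½)/(-5) - 1*(-5))) - 1*(-553) = (22862 + ((½)*(-⅕) + 5)) + 553 = (22862 + (-⅒ + 5)) + 553 = (22862 + 49/10) + 553 = 228669/10 + 553 = 234199/10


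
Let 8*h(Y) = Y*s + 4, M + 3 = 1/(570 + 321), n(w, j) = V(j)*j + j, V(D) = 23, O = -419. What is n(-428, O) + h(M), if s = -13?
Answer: -17910217/1782 ≈ -10051.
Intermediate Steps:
n(w, j) = 24*j (n(w, j) = 23*j + j = 24*j)
M = -2672/891 (M = -3 + 1/(570 + 321) = -3 + 1/891 = -2672/891 ≈ -2.9989)
h(Y) = 1/2 - 13*Y/8 (h(Y) = (Y*(-13) + 4)/8 = (-13*Y + 4)/8 = (4 - 13*Y)/8 = 1/2 - 13*Y/8)
n(-428, O) + h(M) = 24*(-419) + (1/2 - 13/8*(-2672/891)) = -10056 + (1/2 + 4342/891) = -10056 + 9575/1782 = -17910217/1782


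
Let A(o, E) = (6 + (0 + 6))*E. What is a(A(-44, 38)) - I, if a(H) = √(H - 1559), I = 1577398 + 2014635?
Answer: -3592033 + I*√1103 ≈ -3.592e+6 + 33.211*I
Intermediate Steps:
I = 3592033
A(o, E) = 12*E (A(o, E) = (6 + 6)*E = 12*E)
a(H) = √(-1559 + H)
a(A(-44, 38)) - I = √(-1559 + 12*38) - 1*3592033 = √(-1559 + 456) - 3592033 = √(-1103) - 3592033 = I*√1103 - 3592033 = -3592033 + I*√1103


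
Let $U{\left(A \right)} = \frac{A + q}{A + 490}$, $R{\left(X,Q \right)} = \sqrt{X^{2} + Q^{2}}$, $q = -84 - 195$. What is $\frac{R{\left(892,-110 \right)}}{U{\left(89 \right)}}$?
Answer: $- \frac{579 \sqrt{201941}}{95} \approx -2738.8$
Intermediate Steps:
$q = -279$ ($q = -84 - 195 = -279$)
$R{\left(X,Q \right)} = \sqrt{Q^{2} + X^{2}}$
$U{\left(A \right)} = \frac{-279 + A}{490 + A}$ ($U{\left(A \right)} = \frac{A - 279}{A + 490} = \frac{-279 + A}{490 + A}$)
$\frac{R{\left(892,-110 \right)}}{U{\left(89 \right)}} = \frac{\sqrt{\left(-110\right)^{2} + 892^{2}}}{\frac{1}{490 + 89} \left(-279 + 89\right)} = \frac{\sqrt{12100 + 795664}}{\frac{1}{579} \left(-190\right)} = \frac{\sqrt{807764}}{\frac{1}{579} \left(-190\right)} = \frac{2 \sqrt{201941}}{- \frac{190}{579}} = 2 \sqrt{201941} \left(- \frac{579}{190}\right) = - \frac{579 \sqrt{201941}}{95}$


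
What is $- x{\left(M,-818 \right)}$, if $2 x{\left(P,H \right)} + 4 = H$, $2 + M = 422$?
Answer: $411$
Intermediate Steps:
$M = 420$ ($M = -2 + 422 = 420$)
$x{\left(P,H \right)} = -2 + \frac{H}{2}$
$- x{\left(M,-818 \right)} = - (-2 + \frac{1}{2} \left(-818\right)) = - (-2 - 409) = \left(-1\right) \left(-411\right) = 411$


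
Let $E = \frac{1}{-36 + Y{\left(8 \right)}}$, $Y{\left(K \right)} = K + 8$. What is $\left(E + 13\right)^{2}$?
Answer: $\frac{67081}{400} \approx 167.7$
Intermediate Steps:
$Y{\left(K \right)} = 8 + K$
$E = - \frac{1}{20}$ ($E = \frac{1}{-36 + \left(8 + 8\right)} = \frac{1}{-36 + 16} = \frac{1}{-20} = - \frac{1}{20} \approx -0.05$)
$\left(E + 13\right)^{2} = \left(- \frac{1}{20} + 13\right)^{2} = \left(\frac{259}{20}\right)^{2} = \frac{67081}{400}$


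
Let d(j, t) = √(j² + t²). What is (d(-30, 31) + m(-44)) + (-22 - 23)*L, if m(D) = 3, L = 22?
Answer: -987 + √1861 ≈ -943.86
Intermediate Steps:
(d(-30, 31) + m(-44)) + (-22 - 23)*L = (√((-30)² + 31²) + 3) + (-22 - 23)*22 = (√(900 + 961) + 3) - 45*22 = (√1861 + 3) - 990 = (3 + √1861) - 990 = -987 + √1861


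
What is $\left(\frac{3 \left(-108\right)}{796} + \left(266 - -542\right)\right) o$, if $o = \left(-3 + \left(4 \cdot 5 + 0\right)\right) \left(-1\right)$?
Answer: $- \frac{2732087}{199} \approx -13729.0$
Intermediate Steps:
$o = -17$ ($o = \left(-3 + \left(20 + 0\right)\right) \left(-1\right) = \left(-3 + 20\right) \left(-1\right) = 17 \left(-1\right) = -17$)
$\left(\frac{3 \left(-108\right)}{796} + \left(266 - -542\right)\right) o = \left(\frac{3 \left(-108\right)}{796} + \left(266 - -542\right)\right) \left(-17\right) = \left(\left(-324\right) \frac{1}{796} + \left(266 + 542\right)\right) \left(-17\right) = \left(- \frac{81}{199} + 808\right) \left(-17\right) = \frac{160711}{199} \left(-17\right) = - \frac{2732087}{199}$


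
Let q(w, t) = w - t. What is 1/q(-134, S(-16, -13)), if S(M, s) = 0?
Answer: -1/134 ≈ -0.0074627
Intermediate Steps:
1/q(-134, S(-16, -13)) = 1/(-134 - 1*0) = 1/(-134 + 0) = 1/(-134) = -1/134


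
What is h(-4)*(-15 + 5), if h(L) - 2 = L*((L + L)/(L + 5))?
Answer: -340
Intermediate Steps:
h(L) = 2 + 2*L²/(5 + L) (h(L) = 2 + L*((L + L)/(L + 5)) = 2 + L*((2*L)/(5 + L)) = 2 + L*(2*L/(5 + L)) = 2 + 2*L²/(5 + L))
h(-4)*(-15 + 5) = (2*(5 - 4 + (-4)²)/(5 - 4))*(-15 + 5) = (2*(5 - 4 + 16)/1)*(-10) = (2*1*17)*(-10) = 34*(-10) = -340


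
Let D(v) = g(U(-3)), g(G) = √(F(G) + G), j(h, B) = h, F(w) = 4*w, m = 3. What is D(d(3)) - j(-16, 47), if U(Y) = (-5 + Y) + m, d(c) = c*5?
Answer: 16 + 5*I ≈ 16.0 + 5.0*I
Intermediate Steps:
d(c) = 5*c
U(Y) = -2 + Y (U(Y) = (-5 + Y) + 3 = -2 + Y)
g(G) = √5*√G (g(G) = √(4*G + G) = √(5*G) = √5*√G)
D(v) = 5*I (D(v) = √5*√(-2 - 3) = √5*√(-5) = √5*(I*√5) = 5*I)
D(d(3)) - j(-16, 47) = 5*I - 1*(-16) = 5*I + 16 = 16 + 5*I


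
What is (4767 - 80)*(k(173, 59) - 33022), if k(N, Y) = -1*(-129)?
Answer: -154169491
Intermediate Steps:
k(N, Y) = 129
(4767 - 80)*(k(173, 59) - 33022) = (4767 - 80)*(129 - 33022) = 4687*(-32893) = -154169491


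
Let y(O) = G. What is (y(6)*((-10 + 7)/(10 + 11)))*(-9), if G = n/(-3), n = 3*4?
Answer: -36/7 ≈ -5.1429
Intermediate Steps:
n = 12
G = -4 (G = 12/(-3) = 12*(-⅓) = -4)
y(O) = -4
(y(6)*((-10 + 7)/(10 + 11)))*(-9) = -4*(-10 + 7)/(10 + 11)*(-9) = -(-12)/21*(-9) = -4*(-⅐)*(-9) = (4/7)*(-9) = -36/7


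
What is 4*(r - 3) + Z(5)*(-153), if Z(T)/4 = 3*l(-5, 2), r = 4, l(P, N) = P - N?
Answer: 12856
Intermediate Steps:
Z(T) = -84 (Z(T) = 4*(3*(-5 - 1*2)) = 4*(3*(-5 - 2)) = 4*(3*(-7)) = 4*(-21) = -84)
4*(r - 3) + Z(5)*(-153) = 4*(4 - 3) - 84*(-153) = 4*1 + 12852 = 4 + 12852 = 12856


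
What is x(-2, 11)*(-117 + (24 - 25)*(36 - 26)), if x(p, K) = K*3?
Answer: -4191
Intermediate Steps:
x(p, K) = 3*K
x(-2, 11)*(-117 + (24 - 25)*(36 - 26)) = (3*11)*(-117 + (24 - 25)*(36 - 26)) = 33*(-117 - 1*10) = 33*(-117 - 10) = 33*(-127) = -4191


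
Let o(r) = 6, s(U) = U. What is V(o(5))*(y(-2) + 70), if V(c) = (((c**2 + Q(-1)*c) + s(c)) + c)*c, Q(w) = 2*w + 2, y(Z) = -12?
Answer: 16704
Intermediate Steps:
Q(w) = 2 + 2*w
V(c) = c*(c**2 + 2*c) (V(c) = (((c**2 + (2 + 2*(-1))*c) + c) + c)*c = (((c**2 + (2 - 2)*c) + c) + c)*c = (((c**2 + 0*c) + c) + c)*c = (((c**2 + 0) + c) + c)*c = ((c**2 + c) + c)*c = ((c + c**2) + c)*c = (c**2 + 2*c)*c = c*(c**2 + 2*c))
V(o(5))*(y(-2) + 70) = (6**2*(2 + 6))*(-12 + 70) = (36*8)*58 = 288*58 = 16704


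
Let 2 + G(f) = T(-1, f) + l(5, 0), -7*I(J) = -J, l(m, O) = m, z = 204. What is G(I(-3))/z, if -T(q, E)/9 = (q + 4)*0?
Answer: 1/68 ≈ 0.014706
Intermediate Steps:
T(q, E) = 0 (T(q, E) = -9*(q + 4)*0 = -9*(4 + q)*0 = -9*0 = 0)
I(J) = J/7 (I(J) = -(-1)*J/7 = J/7)
G(f) = 3 (G(f) = -2 + (0 + 5) = -2 + 5 = 3)
G(I(-3))/z = 3/204 = 3*(1/204) = 1/68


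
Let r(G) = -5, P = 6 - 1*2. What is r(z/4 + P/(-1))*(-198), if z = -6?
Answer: 990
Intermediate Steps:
P = 4 (P = 6 - 2 = 4)
r(z/4 + P/(-1))*(-198) = -5*(-198) = 990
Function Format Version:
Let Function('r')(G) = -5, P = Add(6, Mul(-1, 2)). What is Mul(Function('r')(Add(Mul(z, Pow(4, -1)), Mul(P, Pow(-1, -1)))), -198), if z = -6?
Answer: 990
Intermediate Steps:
P = 4 (P = Add(6, -2) = 4)
Mul(Function('r')(Add(Mul(z, Pow(4, -1)), Mul(P, Pow(-1, -1)))), -198) = Mul(-5, -198) = 990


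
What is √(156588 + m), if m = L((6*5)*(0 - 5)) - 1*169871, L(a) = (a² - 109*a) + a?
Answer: √25417 ≈ 159.43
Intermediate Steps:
L(a) = a² - 108*a
m = -131171 (m = ((6*5)*(0 - 5))*(-108 + (6*5)*(0 - 5)) - 1*169871 = (30*(-5))*(-108 + 30*(-5)) - 169871 = -150*(-108 - 150) - 169871 = -150*(-258) - 169871 = 38700 - 169871 = -131171)
√(156588 + m) = √(156588 - 131171) = √25417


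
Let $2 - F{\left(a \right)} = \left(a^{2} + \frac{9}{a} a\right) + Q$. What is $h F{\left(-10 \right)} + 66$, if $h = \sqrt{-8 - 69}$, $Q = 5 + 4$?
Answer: $66 - 116 i \sqrt{77} \approx 66.0 - 1017.9 i$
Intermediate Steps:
$Q = 9$
$h = i \sqrt{77}$ ($h = \sqrt{-77} = i \sqrt{77} \approx 8.775 i$)
$F{\left(a \right)} = -16 - a^{2}$ ($F{\left(a \right)} = 2 - \left(\left(a^{2} + \frac{9}{a} a\right) + 9\right) = 2 - \left(\left(a^{2} + 9\right) + 9\right) = 2 - \left(\left(9 + a^{2}\right) + 9\right) = 2 - \left(18 + a^{2}\right) = -16 - a^{2}$)
$h F{\left(-10 \right)} + 66 = i \sqrt{77} \left(-16 - \left(-10\right)^{2}\right) + 66 = i \sqrt{77} \left(-16 - 100\right) + 66 = i \sqrt{77} \left(-116\right) + 66 = - 116 i \sqrt{77} + 66 = 66 - 116 i \sqrt{77}$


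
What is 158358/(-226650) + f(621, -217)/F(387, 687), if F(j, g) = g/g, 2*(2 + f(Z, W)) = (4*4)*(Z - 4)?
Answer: 186355457/37775 ≈ 4933.3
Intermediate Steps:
f(Z, W) = -34 + 8*Z (f(Z, W) = -2 + ((4*4)*(Z - 4))/2 = -2 + (16*(-4 + Z))/2 = -2 + (-64 + 16*Z)/2 = -2 + (-32 + 8*Z) = -34 + 8*Z)
F(j, g) = 1
158358/(-226650) + f(621, -217)/F(387, 687) = 158358/(-226650) + (-34 + 8*621)/1 = 158358*(-1/226650) + (-34 + 4968)*1 = -26393/37775 + 4934*1 = -26393/37775 + 4934 = 186355457/37775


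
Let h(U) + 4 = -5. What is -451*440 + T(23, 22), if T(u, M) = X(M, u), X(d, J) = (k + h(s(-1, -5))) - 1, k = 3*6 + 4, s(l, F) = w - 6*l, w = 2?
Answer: -198428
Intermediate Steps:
s(l, F) = 2 - 6*l
h(U) = -9 (h(U) = -4 - 5 = -9)
k = 22 (k = 18 + 4 = 22)
X(d, J) = 12 (X(d, J) = (22 - 9) - 1 = 13 - 1 = 12)
T(u, M) = 12
-451*440 + T(23, 22) = -451*440 + 12 = -198440 + 12 = -198428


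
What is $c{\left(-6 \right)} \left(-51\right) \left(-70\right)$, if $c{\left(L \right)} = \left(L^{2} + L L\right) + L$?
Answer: $235620$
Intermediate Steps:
$c{\left(L \right)} = L + 2 L^{2}$ ($c{\left(L \right)} = \left(L^{2} + L^{2}\right) + L = 2 L^{2} + L = L + 2 L^{2}$)
$c{\left(-6 \right)} \left(-51\right) \left(-70\right) = - 6 \left(1 + 2 \left(-6\right)\right) \left(-51\right) \left(-70\right) = - 6 \left(1 - 12\right) \left(-51\right) \left(-70\right) = \left(-6\right) \left(-11\right) \left(-51\right) \left(-70\right) = 66 \left(-51\right) \left(-70\right) = \left(-3366\right) \left(-70\right) = 235620$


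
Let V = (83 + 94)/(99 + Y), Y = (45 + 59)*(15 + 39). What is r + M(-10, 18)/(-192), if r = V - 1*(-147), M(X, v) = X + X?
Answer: 1494893/10160 ≈ 147.14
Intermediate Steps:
Y = 5616 (Y = 104*54 = 5616)
V = 59/1905 (V = (83 + 94)/(99 + 5616) = 177/5715 = 177*(1/5715) = 59/1905 ≈ 0.030971)
M(X, v) = 2*X
r = 280094/1905 (r = 59/1905 - 1*(-147) = 59/1905 + 147 = 280094/1905 ≈ 147.03)
r + M(-10, 18)/(-192) = 280094/1905 + (2*(-10))/(-192) = 280094/1905 - 20*(-1/192) = 280094/1905 + 5/48 = 1494893/10160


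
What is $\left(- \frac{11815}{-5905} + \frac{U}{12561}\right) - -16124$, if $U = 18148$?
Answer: $\frac{239243253515}{14834541} \approx 16127.0$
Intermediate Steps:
$\left(- \frac{11815}{-5905} + \frac{U}{12561}\right) - -16124 = \left(- \frac{11815}{-5905} + \frac{18148}{12561}\right) - -16124 = \left(\left(-11815\right) \left(- \frac{1}{5905}\right) + 18148 \cdot \frac{1}{12561}\right) + 16124 = \left(\frac{2363}{1181} + \frac{18148}{12561}\right) + 16124 = \frac{51114431}{14834541} + 16124 = \frac{239243253515}{14834541}$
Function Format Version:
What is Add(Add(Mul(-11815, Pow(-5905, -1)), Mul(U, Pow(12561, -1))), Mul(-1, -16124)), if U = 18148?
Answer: Rational(239243253515, 14834541) ≈ 16127.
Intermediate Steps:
Add(Add(Mul(-11815, Pow(-5905, -1)), Mul(U, Pow(12561, -1))), Mul(-1, -16124)) = Add(Add(Mul(-11815, Pow(-5905, -1)), Mul(18148, Pow(12561, -1))), Mul(-1, -16124)) = Add(Add(Mul(-11815, Rational(-1, 5905)), Mul(18148, Rational(1, 12561))), 16124) = Add(Add(Rational(2363, 1181), Rational(18148, 12561)), 16124) = Add(Rational(51114431, 14834541), 16124) = Rational(239243253515, 14834541)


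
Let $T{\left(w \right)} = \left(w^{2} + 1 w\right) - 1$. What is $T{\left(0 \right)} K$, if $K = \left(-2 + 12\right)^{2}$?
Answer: $-100$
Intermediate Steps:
$T{\left(w \right)} = -1 + w + w^{2}$ ($T{\left(w \right)} = \left(w^{2} + w\right) - 1 = \left(w + w^{2}\right) - 1 = -1 + w + w^{2}$)
$K = 100$ ($K = 10^{2} = 100$)
$T{\left(0 \right)} K = \left(-1 + 0 + 0^{2}\right) 100 = \left(-1 + 0 + 0\right) 100 = \left(-1\right) 100 = -100$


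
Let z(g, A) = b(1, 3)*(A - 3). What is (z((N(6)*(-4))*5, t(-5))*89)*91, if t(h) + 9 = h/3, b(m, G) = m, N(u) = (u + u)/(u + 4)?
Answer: -332059/3 ≈ -1.1069e+5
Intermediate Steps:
N(u) = 2*u/(4 + u) (N(u) = (2*u)/(4 + u) = 2*u/(4 + u))
t(h) = -9 + h/3
z(g, A) = -3 + A (z(g, A) = 1*(A - 3) = 1*(-3 + A) = -3 + A)
(z((N(6)*(-4))*5, t(-5))*89)*91 = ((-3 + (-9 + (⅓)*(-5)))*89)*91 = ((-3 + (-9 - 5/3))*89)*91 = ((-3 - 32/3)*89)*91 = -41/3*89*91 = -3649/3*91 = -332059/3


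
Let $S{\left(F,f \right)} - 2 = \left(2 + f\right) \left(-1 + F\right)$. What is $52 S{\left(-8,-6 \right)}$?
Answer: $1976$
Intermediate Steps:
$S{\left(F,f \right)} = 2 + \left(-1 + F\right) \left(2 + f\right)$ ($S{\left(F,f \right)} = 2 + \left(2 + f\right) \left(-1 + F\right) = 2 + \left(-1 + F\right) \left(2 + f\right)$)
$52 S{\left(-8,-6 \right)} = 52 \left(\left(-1\right) \left(-6\right) + 2 \left(-8\right) - -48\right) = 52 \left(6 - 16 + 48\right) = 52 \cdot 38 = 1976$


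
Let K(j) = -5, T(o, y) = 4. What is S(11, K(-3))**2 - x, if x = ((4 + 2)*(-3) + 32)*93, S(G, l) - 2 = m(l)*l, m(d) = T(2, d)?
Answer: -978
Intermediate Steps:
m(d) = 4
S(G, l) = 2 + 4*l
x = 1302 (x = (6*(-3) + 32)*93 = (-18 + 32)*93 = 14*93 = 1302)
S(11, K(-3))**2 - x = (2 + 4*(-5))**2 - 1*1302 = (2 - 20)**2 - 1302 = (-18)**2 - 1302 = 324 - 1302 = -978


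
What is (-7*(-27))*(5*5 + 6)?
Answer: 5859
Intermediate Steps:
(-7*(-27))*(5*5 + 6) = 189*(25 + 6) = 189*31 = 5859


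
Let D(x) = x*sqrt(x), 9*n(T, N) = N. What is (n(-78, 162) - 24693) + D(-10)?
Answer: -24675 - 10*I*sqrt(10) ≈ -24675.0 - 31.623*I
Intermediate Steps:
n(T, N) = N/9
D(x) = x**(3/2)
(n(-78, 162) - 24693) + D(-10) = ((1/9)*162 - 24693) + (-10)**(3/2) = (18 - 24693) - 10*I*sqrt(10) = -24675 - 10*I*sqrt(10)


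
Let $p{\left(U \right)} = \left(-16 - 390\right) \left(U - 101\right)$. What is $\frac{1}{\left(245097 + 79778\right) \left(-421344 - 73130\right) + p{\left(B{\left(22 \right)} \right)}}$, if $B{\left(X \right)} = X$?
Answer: $- \frac{1}{160642208676} \approx -6.225 \cdot 10^{-12}$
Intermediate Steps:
$p{\left(U \right)} = 41006 - 406 U$ ($p{\left(U \right)} = - 406 \left(-101 + U\right) = 41006 - 406 U$)
$\frac{1}{\left(245097 + 79778\right) \left(-421344 - 73130\right) + p{\left(B{\left(22 \right)} \right)}} = \frac{1}{\left(245097 + 79778\right) \left(-421344 - 73130\right) + \left(41006 - 8932\right)} = \frac{1}{324875 \left(-494474\right) + \left(41006 - 8932\right)} = \frac{1}{-160642240750 + 32074} = \frac{1}{-160642208676} = - \frac{1}{160642208676}$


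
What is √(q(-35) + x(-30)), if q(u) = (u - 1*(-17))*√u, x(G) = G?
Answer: √(-30 - 18*I*√35) ≈ 6.3496 - 8.3855*I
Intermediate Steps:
q(u) = √u*(17 + u) (q(u) = (u + 17)*√u = (17 + u)*√u = √u*(17 + u))
√(q(-35) + x(-30)) = √(√(-35)*(17 - 35) - 30) = √((I*√35)*(-18) - 30) = √(-18*I*√35 - 30) = √(-30 - 18*I*√35)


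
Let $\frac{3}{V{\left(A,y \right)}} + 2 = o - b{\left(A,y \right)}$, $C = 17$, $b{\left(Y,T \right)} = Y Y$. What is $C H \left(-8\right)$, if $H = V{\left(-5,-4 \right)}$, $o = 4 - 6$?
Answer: $\frac{408}{29} \approx 14.069$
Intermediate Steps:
$b{\left(Y,T \right)} = Y^{2}$
$o = -2$ ($o = 4 - 6 = -2$)
$V{\left(A,y \right)} = \frac{3}{-4 - A^{2}}$ ($V{\left(A,y \right)} = \frac{3}{-2 - \left(2 + A^{2}\right)} = \frac{3}{-4 - A^{2}}$)
$H = - \frac{3}{29}$ ($H = - \frac{3}{4 + \left(-5\right)^{2}} = - \frac{3}{4 + 25} = - \frac{3}{29} \approx -0.10345$)
$C H \left(-8\right) = 17 \left(- \frac{3}{29}\right) \left(-8\right) = \left(- \frac{51}{29}\right) \left(-8\right) = \frac{408}{29}$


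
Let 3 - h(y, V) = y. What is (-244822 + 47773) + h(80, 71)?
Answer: -197126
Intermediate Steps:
h(y, V) = 3 - y
(-244822 + 47773) + h(80, 71) = (-244822 + 47773) + (3 - 1*80) = -197049 + (3 - 80) = -197049 - 77 = -197126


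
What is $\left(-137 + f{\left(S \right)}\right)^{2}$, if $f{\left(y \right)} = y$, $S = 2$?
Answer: $18225$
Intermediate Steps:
$\left(-137 + f{\left(S \right)}\right)^{2} = \left(-137 + 2\right)^{2} = \left(-135\right)^{2} = 18225$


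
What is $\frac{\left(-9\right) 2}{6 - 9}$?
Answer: $6$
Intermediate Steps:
$\frac{\left(-9\right) 2}{6 - 9} = - \frac{18}{-3} = \left(-18\right) \left(- \frac{1}{3}\right) = 6$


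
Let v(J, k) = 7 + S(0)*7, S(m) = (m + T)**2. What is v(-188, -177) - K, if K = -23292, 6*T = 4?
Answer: 209719/9 ≈ 23302.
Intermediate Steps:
T = 2/3 (T = (1/6)*4 = 2/3 ≈ 0.66667)
S(m) = (2/3 + m)**2 (S(m) = (m + 2/3)**2 = (2/3 + m)**2)
v(J, k) = 91/9 (v(J, k) = 7 + ((2 + 3*0)**2/9)*7 = 7 + ((2 + 0)**2/9)*7 = 7 + ((1/9)*2**2)*7 = 7 + ((1/9)*4)*7 = 7 + (4/9)*7 = 7 + 28/9 = 91/9)
v(-188, -177) - K = 91/9 - 1*(-23292) = 91/9 + 23292 = 209719/9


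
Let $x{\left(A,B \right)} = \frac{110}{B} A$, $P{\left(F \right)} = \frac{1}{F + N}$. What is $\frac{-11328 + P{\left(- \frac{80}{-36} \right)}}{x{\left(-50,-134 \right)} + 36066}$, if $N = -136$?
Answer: $- \frac{913807707}{2912683088} \approx -0.31373$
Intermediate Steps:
$P{\left(F \right)} = \frac{1}{-136 + F}$ ($P{\left(F \right)} = \frac{1}{F - 136} = \frac{1}{-136 + F}$)
$x{\left(A,B \right)} = \frac{110 A}{B}$
$\frac{-11328 + P{\left(- \frac{80}{-36} \right)}}{x{\left(-50,-134 \right)} + 36066} = \frac{-11328 + \frac{1}{-136 - \frac{80}{-36}}}{110 \left(-50\right) \frac{1}{-134} + 36066} = \frac{-11328 + \frac{1}{-136 - - \frac{20}{9}}}{110 \left(-50\right) \left(- \frac{1}{134}\right) + 36066} = \frac{-11328 + \frac{1}{-136 + \frac{20}{9}}}{\frac{2750}{67} + 36066} = \frac{-11328 + \frac{1}{- \frac{1204}{9}}}{\frac{2419172}{67}} = \left(-11328 - \frac{9}{1204}\right) \frac{67}{2419172} = \left(- \frac{13638921}{1204}\right) \frac{67}{2419172} = - \frac{913807707}{2912683088}$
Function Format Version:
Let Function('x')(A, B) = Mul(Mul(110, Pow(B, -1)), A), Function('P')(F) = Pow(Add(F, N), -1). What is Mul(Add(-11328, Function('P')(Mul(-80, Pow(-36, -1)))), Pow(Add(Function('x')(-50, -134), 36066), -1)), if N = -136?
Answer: Rational(-913807707, 2912683088) ≈ -0.31373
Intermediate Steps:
Function('P')(F) = Pow(Add(-136, F), -1) (Function('P')(F) = Pow(Add(F, -136), -1) = Pow(Add(-136, F), -1))
Function('x')(A, B) = Mul(110, A, Pow(B, -1))
Mul(Add(-11328, Function('P')(Mul(-80, Pow(-36, -1)))), Pow(Add(Function('x')(-50, -134), 36066), -1)) = Mul(Add(-11328, Pow(Add(-136, Mul(-80, Pow(-36, -1))), -1)), Pow(Add(Mul(110, -50, Pow(-134, -1)), 36066), -1)) = Mul(Add(-11328, Pow(Add(-136, Mul(-80, Rational(-1, 36))), -1)), Pow(Add(Mul(110, -50, Rational(-1, 134)), 36066), -1)) = Mul(Add(-11328, Pow(Add(-136, Rational(20, 9)), -1)), Pow(Add(Rational(2750, 67), 36066), -1)) = Mul(Add(-11328, Pow(Rational(-1204, 9), -1)), Pow(Rational(2419172, 67), -1)) = Mul(Add(-11328, Rational(-9, 1204)), Rational(67, 2419172)) = Mul(Rational(-13638921, 1204), Rational(67, 2419172)) = Rational(-913807707, 2912683088)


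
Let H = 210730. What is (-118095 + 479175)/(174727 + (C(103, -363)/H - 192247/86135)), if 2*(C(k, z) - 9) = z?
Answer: 2621618241933600/1268587673514901 ≈ 2.0666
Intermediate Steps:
C(k, z) = 9 + z/2
(-118095 + 479175)/(174727 + (C(103, -363)/H - 192247/86135)) = (-118095 + 479175)/(174727 + ((9 + (1/2)*(-363))/210730 - 192247/86135)) = 361080/(174727 + ((9 - 363/2)*(1/210730) - 192247*1/86135)) = 361080/(174727 + (-345/2*1/210730 - 192247/86135)) = 361080/(174727 + (-69/84292 - 192247/86135)) = 361080/(174727 - 16210827439/7260491420) = 361080/(1268587673514901/7260491420) = 361080*(7260491420/1268587673514901) = 2621618241933600/1268587673514901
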